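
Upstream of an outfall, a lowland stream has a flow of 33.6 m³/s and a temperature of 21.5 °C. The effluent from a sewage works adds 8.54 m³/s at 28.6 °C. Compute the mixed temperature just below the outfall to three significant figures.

Flow-weighted mixing: C = (Q_r C_r + Q_w C_w)/(Q_r + Q_w)
= (33.6×21.5 + 8.54×28.6)/(33.6 + 8.54) = 966.6/42.14 = 22.94 °C.

22.9 °C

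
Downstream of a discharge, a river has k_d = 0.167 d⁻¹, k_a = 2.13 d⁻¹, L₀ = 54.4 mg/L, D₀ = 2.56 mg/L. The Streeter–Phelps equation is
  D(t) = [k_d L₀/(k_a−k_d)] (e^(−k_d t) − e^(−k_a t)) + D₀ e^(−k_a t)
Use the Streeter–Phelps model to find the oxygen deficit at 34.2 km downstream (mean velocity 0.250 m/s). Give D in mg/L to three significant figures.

Travel time t = x/v = 34.2 km / (0.250 m/s) = 34200 m / 0.250 m/s = 136800 s = 1.583 d.
k_d L₀/(k_a−k_d) = 0.167×54.4/(2.13−0.167) = 9.085/1.963 = 4.628 mg/L.
e^(−k_d t) = e^(−0.167×1.583) = 0.7677; e^(−k_a t) = e^(−2.13×1.583) = 0.03430.
D = 4.628 × (0.7677 − 0.03430) + 2.56 × 0.03430 = 3.394 + 0.08782 = 3.482 mg/L.

D ≈ 3.48 mg/L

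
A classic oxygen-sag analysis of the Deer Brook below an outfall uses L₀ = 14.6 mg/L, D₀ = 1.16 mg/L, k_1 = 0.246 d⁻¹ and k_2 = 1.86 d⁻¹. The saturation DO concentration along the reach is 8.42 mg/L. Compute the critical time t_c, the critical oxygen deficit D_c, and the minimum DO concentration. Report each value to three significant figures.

t_c ≈ 0.797 d; D_c ≈ 1.59 mg/L; min DO ≈ 6.83 mg/L

t_c = [1/(k_2−k_1)] ln[(k_2/k_1)(1 − D₀(k_2−k_1)/(k_1 L₀))]
= [1/(1.86−0.246)] ln[(1.86/0.246)(1 − 1.16×1.614/(0.246×14.6))]
= (1/1.614) ln[7.561 × 0.4787] = 0.6196 × ln(3.620) = 0.6196 × 1.286 = 0.7970 d.
D_c = (k_1/k_2) L₀ e^(−k_1 t_c) = (0.246/1.86) × 14.6 × e^(−0.246×0.7970) = 0.1323 × 14.6 × 0.8220 = 1.587 mg/L.
Minimum DO = C_s − D_c = 8.42 − 1.587 = 6.833 mg/L.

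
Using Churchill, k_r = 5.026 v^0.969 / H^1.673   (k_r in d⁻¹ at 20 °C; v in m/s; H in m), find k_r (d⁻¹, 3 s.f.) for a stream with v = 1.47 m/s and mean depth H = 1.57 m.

k_r ≈ 3.43 d⁻¹

k_r = 5.026 × 1.47^0.969 / 1.57^1.673 = 5.026 × 1.453 / 2.127 = 3.433 d⁻¹.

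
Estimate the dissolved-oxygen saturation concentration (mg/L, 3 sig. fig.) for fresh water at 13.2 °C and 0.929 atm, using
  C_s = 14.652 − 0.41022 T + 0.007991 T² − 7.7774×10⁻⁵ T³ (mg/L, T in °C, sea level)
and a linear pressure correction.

At sea level: C_s = 14.652 − 0.41022×13.2 + 0.007991×13.2² − 7.7774×10⁻⁵×13.2³ = 10.45 mg/L.
Pressure correction: C_s' = 10.45 × 0.929 = 9.709 mg/L.

C_s ≈ 9.71 mg/L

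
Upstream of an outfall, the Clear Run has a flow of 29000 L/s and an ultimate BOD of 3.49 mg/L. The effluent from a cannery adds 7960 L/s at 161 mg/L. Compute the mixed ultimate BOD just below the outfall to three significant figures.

37.4 mg/L

Flow-weighted mixing: C = (Q_r C_r + Q_w C_w)/(Q_r + Q_w)
= (29000×3.49 + 7960×161)/(29000 + 7960) = 1.383×10^6/36960 = 37.41 mg/L.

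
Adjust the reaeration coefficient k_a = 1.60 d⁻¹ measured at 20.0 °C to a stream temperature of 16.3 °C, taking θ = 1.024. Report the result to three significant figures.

k_a ≈ 1.47 d⁻¹

k_a(T₂) = k_a(T₁) · θ^(T₂−T₁) = 1.60 × 1.024^(16.3−20.0)
= 1.60 × 1.024^-3.70 = 1.60 × 0.9160 = 1.466 d⁻¹.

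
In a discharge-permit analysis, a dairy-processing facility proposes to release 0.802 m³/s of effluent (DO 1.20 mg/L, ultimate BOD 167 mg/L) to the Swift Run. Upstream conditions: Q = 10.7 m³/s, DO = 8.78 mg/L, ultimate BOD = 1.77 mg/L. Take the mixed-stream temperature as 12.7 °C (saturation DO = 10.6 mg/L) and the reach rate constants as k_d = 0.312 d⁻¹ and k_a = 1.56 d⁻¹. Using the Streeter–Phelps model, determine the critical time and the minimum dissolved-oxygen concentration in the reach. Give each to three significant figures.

Mixed DO = (10.7×8.78 + 0.802×1.20)/(10.7+0.802) = 94.91/11.50 = 8.251 mg/L.
Mixed L₀ = (10.7×1.77 + 0.802×167)/(11.50) = 152.9/11.50 = 13.29 mg/L.
Initial deficit D₀ = C_s − DO₀ = 10.6 − 8.251 = 2.349 mg/L.
t_c = (1/1.248) ln[(1.56/0.312)(1 − 2.349×1.248/(0.312×13.29))] = 0.8013 × ln(1.466) = 0.3065 d.
D_c = (0.312/1.56) × 13.29 × e^(−0.312×0.3065) = 0.2000 × 13.29 × 0.9088 = 2.416 mg/L.
Minimum DO = 10.6 − 2.416 = 8.184 mg/L.

t_c ≈ 0.307 d; minimum DO ≈ 8.18 mg/L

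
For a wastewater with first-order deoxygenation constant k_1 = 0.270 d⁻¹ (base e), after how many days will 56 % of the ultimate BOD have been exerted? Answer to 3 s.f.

t ≈ 3.04 d

y/L₀ = 1 − e^(−k_1 t) = 0.56 ⇒ e^(−k_1 t) = 0.440
t = −ln(0.440) / 0.270 = 0.8210 / 0.270 = 3.041 d.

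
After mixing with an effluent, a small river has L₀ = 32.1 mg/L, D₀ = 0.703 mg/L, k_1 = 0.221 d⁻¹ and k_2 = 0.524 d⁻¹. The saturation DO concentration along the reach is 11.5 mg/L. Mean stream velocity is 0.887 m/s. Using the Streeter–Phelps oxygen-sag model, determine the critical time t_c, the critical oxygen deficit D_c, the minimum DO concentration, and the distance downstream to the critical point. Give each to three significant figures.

At the critical point dD/dt = 0, so k_1 L₀ e^(−k_1 t) = k_2 D. Substituting D(t) from the Streeter–Phelps equation and solving for t gives
t_c = ln[(k_2/k_1)(1 − D₀(k_2−k_1)/(k_1 L₀))] / (k_2−k_1).
Here k_2−k_1 = 0.3030 d⁻¹ and 1 − D₀(k_2−k_1)/(k_1 L₀) = 1 − 0.703×0.3030/(0.221×32.1) = 0.9700, so
t_c = ln(2.371 × 0.9700) / 0.3030 = 0.8328 / 0.3030 = 2.749 d.
L(t_c) = L₀ e^(−k_1 t_c) = 32.1 × 0.5447 = 17.49 mg/L, and at the critical point k_2 D_c = k_1 L, so D_c = (0.221/0.524) × 17.49 = 7.375 mg/L.
Minimum DO = C_s − D_c = 11.5 − 7.375 = 4.125 mg/L.
x_c = v t_c = 0.887 m/s × 2.749 d × 86400 s/d = 210600 m ≈ 211 km.

t_c ≈ 2.75 d; D_c ≈ 7.37 mg/L; min DO ≈ 4.13 mg/L; x_c ≈ 211 km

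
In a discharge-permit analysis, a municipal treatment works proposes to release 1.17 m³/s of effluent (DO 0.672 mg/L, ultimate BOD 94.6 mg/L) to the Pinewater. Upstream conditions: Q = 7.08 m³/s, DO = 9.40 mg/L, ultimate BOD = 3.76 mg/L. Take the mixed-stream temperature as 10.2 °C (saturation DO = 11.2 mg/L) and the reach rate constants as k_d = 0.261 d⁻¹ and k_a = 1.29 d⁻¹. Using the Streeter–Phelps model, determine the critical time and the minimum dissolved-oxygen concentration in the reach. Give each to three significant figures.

Mixed DO = (7.08×9.40 + 1.17×0.672)/(7.08+1.17) = 67.34/8.250 = 8.162 mg/L.
Mixed L₀ = (7.08×3.76 + 1.17×94.6)/(8.250) = 137.3/8.250 = 16.64 mg/L.
Initial deficit D₀ = C_s − DO₀ = 11.2 − 8.162 = 3.038 mg/L.
t_c = (1/1.029) ln[(1.29/0.261)(1 − 3.038×1.029/(0.261×16.64))] = 0.9718 × ln(1.386) = 0.3171 d.
D_c = (0.261/1.29) × 16.64 × e^(−0.261×0.3171) = 0.2023 × 16.64 × 0.9206 = 3.100 mg/L.
Minimum DO = 11.2 − 3.100 = 8.100 mg/L.

t_c ≈ 0.317 d; minimum DO ≈ 8.10 mg/L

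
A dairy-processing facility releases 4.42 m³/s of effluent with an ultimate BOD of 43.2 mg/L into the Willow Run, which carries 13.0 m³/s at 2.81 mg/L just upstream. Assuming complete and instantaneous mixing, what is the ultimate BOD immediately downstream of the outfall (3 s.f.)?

13.1 mg/L

Flow-weighted mixing: C = (Q_r C_r + Q_w C_w)/(Q_r + Q_w)
= (13.0×2.81 + 4.42×43.2)/(13.0 + 4.42) = 227.5/17.42 = 13.06 mg/L.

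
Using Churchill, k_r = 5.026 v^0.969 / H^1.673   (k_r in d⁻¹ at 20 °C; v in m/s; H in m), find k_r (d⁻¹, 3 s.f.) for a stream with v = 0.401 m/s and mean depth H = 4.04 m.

k_r = 5.026 × 0.401^0.969 / 4.04^1.673 = 5.026 × 0.4125 / 10.34 = 0.2005 d⁻¹.

k_r ≈ 0.201 d⁻¹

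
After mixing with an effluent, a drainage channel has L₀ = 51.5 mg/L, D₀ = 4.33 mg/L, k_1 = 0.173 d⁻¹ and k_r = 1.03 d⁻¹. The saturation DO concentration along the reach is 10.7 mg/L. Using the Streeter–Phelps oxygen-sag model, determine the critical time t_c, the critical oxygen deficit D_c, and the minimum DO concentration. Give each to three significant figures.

t_c ≈ 1.45 d; D_c ≈ 6.73 mg/L; min DO ≈ 3.97 mg/L

With k_r/k_1 = 5.954 and 1 − D₀(k_r−k_1)/(k_1 L₀) = 0.5835,
t_c = ln(5.954 × 0.5835) / (1.03 − 0.173) = ln(3.474) / 0.8570 = 1.245/0.8570 = 1.453 d.
L(t_c) = L₀ e^(−k_1 t_c) = 51.5 × 0.7777 = 40.05 mg/L, and at the critical point k_r D_c = k_1 L, so D_c = (0.173/1.03) × 40.05 = 6.727 mg/L.
Minimum DO = C_s − D_c = 10.7 − 6.727 = 3.973 mg/L.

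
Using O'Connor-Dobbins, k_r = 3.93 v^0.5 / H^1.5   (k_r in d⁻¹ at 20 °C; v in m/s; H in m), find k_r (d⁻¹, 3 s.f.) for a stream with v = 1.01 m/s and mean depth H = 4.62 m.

k_r = 3.93 × 1.01^0.5 / 4.62^1.5 = 3.93 × 1.005 / 9.930 = 0.3977 d⁻¹.

k_r ≈ 0.398 d⁻¹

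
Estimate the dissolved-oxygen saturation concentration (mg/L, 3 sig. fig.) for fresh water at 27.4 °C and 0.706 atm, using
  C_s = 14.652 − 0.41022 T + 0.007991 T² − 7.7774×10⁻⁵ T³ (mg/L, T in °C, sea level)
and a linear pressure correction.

At sea level: C_s = 14.652 − 0.41022×27.4 + 0.007991×27.4² − 7.7774×10⁻⁵×27.4³ = 7.811 mg/L.
Pressure correction: C_s' = 7.811 × 0.706 = 5.515 mg/L.

C_s ≈ 5.51 mg/L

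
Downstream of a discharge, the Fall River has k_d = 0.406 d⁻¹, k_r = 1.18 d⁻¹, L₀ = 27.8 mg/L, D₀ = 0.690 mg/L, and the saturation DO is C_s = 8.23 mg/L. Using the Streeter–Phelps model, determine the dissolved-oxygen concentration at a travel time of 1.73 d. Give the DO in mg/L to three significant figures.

k_d L₀/(k_r−k_d) = 0.406×27.8/(1.18−0.406) = 11.29/0.7740 = 14.58 mg/L.
e^(−k_d t) = e^(−0.406×1.730) = 0.4954; e^(−k_r t) = e^(−1.18×1.730) = 0.1298.
D = 14.58 × (0.4954 − 0.1298) + 0.690 × 0.1298 = 5.331 + 0.08959 = 5.420 mg/L.
DO = C_s − D = 8.23 − 5.420 = 2.810 mg/L.

DO ≈ 2.81 mg/L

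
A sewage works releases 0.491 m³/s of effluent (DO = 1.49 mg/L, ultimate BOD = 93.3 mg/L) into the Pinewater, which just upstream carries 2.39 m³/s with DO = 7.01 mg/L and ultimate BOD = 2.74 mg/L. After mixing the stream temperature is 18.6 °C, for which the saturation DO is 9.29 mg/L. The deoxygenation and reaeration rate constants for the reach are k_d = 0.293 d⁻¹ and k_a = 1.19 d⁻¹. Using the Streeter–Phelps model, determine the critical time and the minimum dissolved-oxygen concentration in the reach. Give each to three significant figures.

t_c ≈ 0.691 d; minimum DO ≈ 5.63 mg/L

Mixed DO = (2.39×7.01 + 0.491×1.49)/(2.39+0.491) = 17.49/2.881 = 6.069 mg/L.
Mixed L₀ = (2.39×2.74 + 0.491×93.3)/(2.881) = 52.36/2.881 = 18.17 mg/L.
Initial deficit D₀ = C_s − DO₀ = 9.29 − 6.069 = 3.221 mg/L.
t_c = (1/0.8970) ln[(1.19/0.293)(1 − 3.221×0.8970/(0.293×18.17))] = 1.115 × ln(1.858) = 0.6906 d.
D_c = (0.293/1.19) × 18.17 × e^(−0.293×0.6906) = 0.2462 × 18.17 × 0.8168 = 3.655 mg/L.
Minimum DO = 9.29 − 3.655 = 5.635 mg/L.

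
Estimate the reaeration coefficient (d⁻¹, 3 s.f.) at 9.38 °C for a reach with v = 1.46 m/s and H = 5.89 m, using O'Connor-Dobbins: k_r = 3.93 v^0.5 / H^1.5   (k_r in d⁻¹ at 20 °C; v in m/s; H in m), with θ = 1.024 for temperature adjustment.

k_r ≈ 0.258 d⁻¹

k_r(20) = 3.93 × 1.46^0.5 / 5.89^1.5 = 3.93 × 1.208 / 14.29 = 0.3322 d⁻¹.
k_r(9.38) = 0.3322 × 1.024^(9.38−20) = 0.3322 × 0.7773 = 0.2582 d⁻¹.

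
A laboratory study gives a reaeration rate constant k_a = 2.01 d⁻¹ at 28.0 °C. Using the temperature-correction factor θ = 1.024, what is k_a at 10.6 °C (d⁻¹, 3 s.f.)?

k_a ≈ 1.33 d⁻¹

k_a(T₂) = k_a(T₁) · θ^(T₂−T₁) = 2.01 × 1.024^(10.6−28.0)
= 2.01 × 1.024^-17.4 = 2.01 × 0.6619 = 1.330 d⁻¹.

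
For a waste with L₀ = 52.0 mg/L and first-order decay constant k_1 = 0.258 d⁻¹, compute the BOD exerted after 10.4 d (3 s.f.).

y_t = L₀(1 − e^(−k_1 t)) = 52.0 × (1 − e^(−0.258×10.4))
= 52.0 × (1 − 0.06834) = 52.0 × 0.9317 = 48.45 mg/L.

y ≈ 48.4 mg/L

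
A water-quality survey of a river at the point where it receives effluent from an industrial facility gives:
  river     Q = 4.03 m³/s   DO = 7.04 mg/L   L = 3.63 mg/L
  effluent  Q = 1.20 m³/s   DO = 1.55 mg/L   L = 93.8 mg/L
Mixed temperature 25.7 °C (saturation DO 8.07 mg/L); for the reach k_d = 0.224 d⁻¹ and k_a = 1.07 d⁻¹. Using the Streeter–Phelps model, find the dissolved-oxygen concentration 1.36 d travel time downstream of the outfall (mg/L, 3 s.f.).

DO ≈ 4.29 mg/L

Mixed DO = (4.03×7.04 + 1.20×1.55)/(4.03+1.20) = 30.23/5.230 = 5.780 mg/L.
Mixed L₀ = (4.03×3.63 + 1.20×93.8)/(5.230) = 127.2/5.230 = 24.32 mg/L.
Initial deficit D₀ = C_s − DO₀ = 8.07 − 5.780 = 2.290 mg/L.
D(1.36) = [0.224×24.32/(1.07−0.224)](e^(−0.224×1.36) − e^(−1.07×1.36)) + 2.290 e^(−1.07×1.36)
= 6.439 × (0.7374 − 0.2334) + 2.290 × 0.2334 = 3.780 mg/L.
DO = 8.07 − 3.780 = 4.290 mg/L.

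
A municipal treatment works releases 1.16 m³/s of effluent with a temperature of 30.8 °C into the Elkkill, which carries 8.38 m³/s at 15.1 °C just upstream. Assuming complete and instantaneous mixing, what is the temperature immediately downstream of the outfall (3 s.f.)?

Flow-weighted mixing: C = (Q_r C_r + Q_w C_w)/(Q_r + Q_w)
= (8.38×15.1 + 1.16×30.8)/(8.38 + 1.16) = 162.3/9.540 = 17.01 °C.

17.0 °C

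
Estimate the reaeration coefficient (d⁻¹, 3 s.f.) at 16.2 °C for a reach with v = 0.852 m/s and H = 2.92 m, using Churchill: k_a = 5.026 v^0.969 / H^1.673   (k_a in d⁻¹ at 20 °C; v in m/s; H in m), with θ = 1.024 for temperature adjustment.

k_a ≈ 0.655 d⁻¹

k_a(20) = 5.026 × 0.852^0.969 / 2.92^1.673 = 5.026 × 0.8562 / 6.006 = 0.7165 d⁻¹.
k_a(16.2) = 0.7165 × 1.024^(16.2−20) = 0.7165 × 0.9138 = 0.6548 d⁻¹.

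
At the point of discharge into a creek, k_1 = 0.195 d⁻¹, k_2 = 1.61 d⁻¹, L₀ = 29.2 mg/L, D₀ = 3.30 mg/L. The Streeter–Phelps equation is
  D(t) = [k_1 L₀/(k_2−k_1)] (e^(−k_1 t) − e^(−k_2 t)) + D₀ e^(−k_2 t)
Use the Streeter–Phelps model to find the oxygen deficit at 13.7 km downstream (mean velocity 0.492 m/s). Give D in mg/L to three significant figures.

Travel time t = x/v = 13.7 km / (0.492 m/s) = 13700 m / 0.492 m/s = 27850 s = 0.3223 d.
k_1 L₀/(k_2−k_1) = 0.195×29.2/(1.61−0.195) = 5.694/1.415 = 4.024 mg/L.
e^(−k_1 t) = e^(−0.195×0.3223) = 0.9391; e^(−k_2 t) = e^(−1.61×0.3223) = 0.5952.
D = 4.024 × (0.9391 − 0.5952) + 3.30 × 0.5952 = 1.384 + 1.964 = 3.348 mg/L.

D ≈ 3.35 mg/L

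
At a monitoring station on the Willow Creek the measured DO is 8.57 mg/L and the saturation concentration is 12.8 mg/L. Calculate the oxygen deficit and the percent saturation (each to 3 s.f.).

D = C_s − C = 12.8 − 8.57 = 4.23 mg/L.
% saturation = 8.57/12.8 × 100 = 67.0 %.

D ≈ 4.23 mg/L; 67.0 % saturation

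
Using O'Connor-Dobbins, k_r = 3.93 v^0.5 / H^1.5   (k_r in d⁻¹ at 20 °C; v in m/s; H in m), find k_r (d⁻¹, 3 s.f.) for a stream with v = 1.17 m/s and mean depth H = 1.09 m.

k_r = 3.93 × 1.17^0.5 / 1.09^1.5 = 3.93 × 1.082 / 1.138 = 3.735 d⁻¹.

k_r ≈ 3.74 d⁻¹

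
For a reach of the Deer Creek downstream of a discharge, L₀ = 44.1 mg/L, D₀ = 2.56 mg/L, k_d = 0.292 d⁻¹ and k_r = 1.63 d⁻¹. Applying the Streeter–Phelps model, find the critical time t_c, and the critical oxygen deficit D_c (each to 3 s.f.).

t_c = [1/(k_r−k_d)] ln[(k_r/k_d)(1 − D₀(k_r−k_d)/(k_d L₀))]
= [1/(1.63−0.292)] ln[(1.63/0.292)(1 − 2.56×1.338/(0.292×44.1))]
= (1/1.338) ln[5.582 × 0.7340] = 0.7474 × ln(4.097) = 0.7474 × 1.410 = 1.054 d.
D_c = (k_d/k_r) L₀ e^(−k_d t_c) = (0.292/1.63) × 44.1 × e^(−0.292×1.054) = 0.1791 × 44.1 × 0.7351 = 5.807 mg/L.

t_c ≈ 1.05 d; D_c ≈ 5.81 mg/L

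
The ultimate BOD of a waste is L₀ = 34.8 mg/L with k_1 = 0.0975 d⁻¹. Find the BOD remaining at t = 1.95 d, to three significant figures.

L_t = L₀ e^(−k_1 t) = 34.8 × e^(−0.0975×1.95) = 34.8 × 0.8269 = 28.77 mg/L.

L ≈ 28.8 mg/L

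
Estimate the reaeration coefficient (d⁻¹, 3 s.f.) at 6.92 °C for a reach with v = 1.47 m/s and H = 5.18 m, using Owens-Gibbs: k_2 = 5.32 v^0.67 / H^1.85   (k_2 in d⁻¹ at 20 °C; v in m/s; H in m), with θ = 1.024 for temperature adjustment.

k_2 ≈ 0.241 d⁻¹

k_2(20) = 5.32 × 1.47^0.67 / 5.18^1.85 = 5.32 × 1.295 / 20.97 = 0.3285 d⁻¹.
k_2(6.92) = 0.3285 × 1.024^(6.92−20) = 0.3285 × 0.7333 = 0.2409 d⁻¹.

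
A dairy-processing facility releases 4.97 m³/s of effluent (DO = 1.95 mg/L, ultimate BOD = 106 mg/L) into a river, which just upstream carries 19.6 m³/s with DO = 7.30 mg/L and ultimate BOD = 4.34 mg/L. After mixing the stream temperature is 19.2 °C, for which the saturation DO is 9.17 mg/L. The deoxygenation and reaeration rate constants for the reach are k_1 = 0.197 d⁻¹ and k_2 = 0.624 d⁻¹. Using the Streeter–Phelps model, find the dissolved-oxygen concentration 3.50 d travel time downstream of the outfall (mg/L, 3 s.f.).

DO ≈ 4.37 mg/L

Mixed DO = (19.6×7.30 + 4.97×1.95)/(19.6+4.97) = 152.8/24.57 = 6.218 mg/L.
Mixed L₀ = (19.6×4.34 + 4.97×106)/(24.57) = 611.9/24.57 = 24.90 mg/L.
Initial deficit D₀ = C_s − DO₀ = 9.17 − 6.218 = 2.952 mg/L.
D(3.50) = [0.197×24.90/(0.624−0.197)](e^(−0.197×3.50) − e^(−0.624×3.50)) + 2.952 e^(−0.624×3.50)
= 11.49 × (0.5018 − 0.1126) + 2.952 × 0.1126 = 4.805 mg/L.
DO = 9.17 − 4.805 = 4.365 mg/L.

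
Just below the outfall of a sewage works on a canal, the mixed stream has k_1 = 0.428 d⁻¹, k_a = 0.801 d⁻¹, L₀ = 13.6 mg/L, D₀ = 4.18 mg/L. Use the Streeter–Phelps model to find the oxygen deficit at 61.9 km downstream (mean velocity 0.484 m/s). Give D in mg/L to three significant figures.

D ≈ 4.79 mg/L

Travel time t = x/v = 61.9 km / (0.484 m/s) = 61900 m / 0.484 m/s = 127900 s = 1.480 d.
k_1 L₀/(k_a−k_1) = 0.428×13.6/(0.801−0.428) = 5.821/0.3730 = 15.61 mg/L.
e^(−k_1 t) = e^(−0.428×1.480) = 0.5307; e^(−k_a t) = e^(−0.801×1.480) = 0.3055.
D = 15.61 × (0.5307 − 0.3055) + 4.18 × 0.3055 = 3.514 + 1.277 = 4.791 mg/L.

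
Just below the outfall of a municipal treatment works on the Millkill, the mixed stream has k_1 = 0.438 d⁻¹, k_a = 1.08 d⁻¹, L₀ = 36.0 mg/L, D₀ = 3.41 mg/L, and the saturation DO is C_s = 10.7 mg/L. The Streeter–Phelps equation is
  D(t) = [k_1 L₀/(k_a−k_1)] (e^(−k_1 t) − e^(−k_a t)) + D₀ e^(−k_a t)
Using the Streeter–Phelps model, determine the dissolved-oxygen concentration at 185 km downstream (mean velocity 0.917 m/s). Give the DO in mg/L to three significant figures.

DO ≈ 3.57 mg/L

Travel time t = x/v = 185 km / (0.917 m/s) = 185000 m / 0.917 m/s = 201700 s = 2.335 d.
k_1 L₀/(k_a−k_1) = 0.438×36.0/(1.08−0.438) = 15.77/0.6420 = 24.56 mg/L.
e^(−k_1 t) = e^(−0.438×2.335) = 0.3596; e^(−k_a t) = e^(−1.08×2.335) = 0.08031.
D = 24.56 × (0.3596 − 0.08031) + 3.41 × 0.08031 = 6.860 + 0.2739 = 7.134 mg/L.
DO = C_s − D = 10.7 − 7.134 = 3.566 mg/L.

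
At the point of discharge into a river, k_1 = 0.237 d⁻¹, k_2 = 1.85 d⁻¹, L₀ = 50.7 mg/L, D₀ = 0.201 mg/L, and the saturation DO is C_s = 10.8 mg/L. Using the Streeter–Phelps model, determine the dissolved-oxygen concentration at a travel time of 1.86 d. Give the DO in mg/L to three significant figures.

DO ≈ 6.24 mg/L

k_1 L₀/(k_2−k_1) = 0.237×50.7/(1.85−0.237) = 12.02/1.613 = 7.449 mg/L.
e^(−k_1 t) = e^(−0.237×1.860) = 0.6435; e^(−k_2 t) = e^(−1.85×1.860) = 0.03203.
D = 7.449 × (0.6435 − 0.03203) + 0.201 × 0.03203 = 4.555 + 0.006439 = 4.562 mg/L.
DO = C_s − D = 10.8 − 4.562 = 6.238 mg/L.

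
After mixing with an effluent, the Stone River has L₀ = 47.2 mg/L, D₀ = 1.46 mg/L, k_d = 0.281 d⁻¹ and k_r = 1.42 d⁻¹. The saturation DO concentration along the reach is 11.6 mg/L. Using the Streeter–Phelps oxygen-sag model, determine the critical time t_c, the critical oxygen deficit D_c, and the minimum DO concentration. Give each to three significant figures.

t_c = [1/(k_r−k_d)] ln[(k_r/k_d)(1 − D₀(k_r−k_d)/(k_d L₀))]
= [1/(1.42−0.281)] ln[(1.42/0.281)(1 − 1.46×1.139/(0.281×47.2))]
= (1/1.139) ln[5.053 × 0.8746] = 0.8780 × ln(4.420) = 0.8780 × 1.486 = 1.305 d.
D_c = (k_d/k_r) L₀ e^(−k_d t_c) = (0.281/1.42) × 47.2 × e^(−0.281×1.305) = 0.1979 × 47.2 × 0.6931 = 6.473 mg/L.
Minimum DO = C_s − D_c = 11.6 − 6.473 = 5.127 mg/L.

t_c ≈ 1.30 d; D_c ≈ 6.47 mg/L; min DO ≈ 5.13 mg/L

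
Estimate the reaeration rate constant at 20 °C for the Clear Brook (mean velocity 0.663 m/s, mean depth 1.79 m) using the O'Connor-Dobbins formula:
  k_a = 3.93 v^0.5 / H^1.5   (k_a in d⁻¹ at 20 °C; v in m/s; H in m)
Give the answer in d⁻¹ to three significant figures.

k_a ≈ 1.34 d⁻¹

k_a = 3.93 × 0.663^0.5 / 1.79^1.5 = 3.93 × 0.8142 / 2.395 = 1.336 d⁻¹.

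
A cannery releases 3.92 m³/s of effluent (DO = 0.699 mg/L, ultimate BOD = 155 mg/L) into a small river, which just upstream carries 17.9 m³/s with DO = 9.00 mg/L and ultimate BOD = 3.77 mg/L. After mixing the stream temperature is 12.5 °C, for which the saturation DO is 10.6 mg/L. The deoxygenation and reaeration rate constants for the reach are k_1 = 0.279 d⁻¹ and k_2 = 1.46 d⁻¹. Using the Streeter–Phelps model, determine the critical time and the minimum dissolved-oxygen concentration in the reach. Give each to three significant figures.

Mixed DO = (17.9×9.00 + 3.92×0.699)/(17.9+3.92) = 163.8/21.82 = 7.509 mg/L.
Mixed L₀ = (17.9×3.77 + 3.92×155)/(21.82) = 675.1/21.82 = 30.94 mg/L.
Initial deficit D₀ = C_s − DO₀ = 10.6 − 7.509 = 3.091 mg/L.
t_c = (1/1.181) ln[(1.46/0.279)(1 − 3.091×1.181/(0.279×30.94))] = 0.8467 × ln(3.020) = 0.9358 d.
D_c = (0.279/1.46) × 30.94 × e^(−0.279×0.9358) = 0.1911 × 30.94 × 0.7702 = 4.554 mg/L.
Minimum DO = 10.6 − 4.554 = 6.046 mg/L.

t_c ≈ 0.936 d; minimum DO ≈ 6.05 mg/L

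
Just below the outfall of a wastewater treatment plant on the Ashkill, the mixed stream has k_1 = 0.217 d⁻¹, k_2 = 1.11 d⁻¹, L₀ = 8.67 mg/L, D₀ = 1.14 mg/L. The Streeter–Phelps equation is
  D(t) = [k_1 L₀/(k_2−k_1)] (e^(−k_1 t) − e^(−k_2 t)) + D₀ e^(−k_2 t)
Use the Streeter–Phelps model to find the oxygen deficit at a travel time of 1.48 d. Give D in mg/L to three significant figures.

k_1 L₀/(k_2−k_1) = 0.217×8.67/(1.11−0.217) = 1.881/0.8930 = 2.107 mg/L.
e^(−k_1 t) = e^(−0.217×1.480) = 0.7253; e^(−k_2 t) = e^(−1.11×1.480) = 0.1934.
D = 2.107 × (0.7253 − 0.1934) + 1.14 × 0.1934 = 1.121 + 0.2205 = 1.341 mg/L.

D ≈ 1.34 mg/L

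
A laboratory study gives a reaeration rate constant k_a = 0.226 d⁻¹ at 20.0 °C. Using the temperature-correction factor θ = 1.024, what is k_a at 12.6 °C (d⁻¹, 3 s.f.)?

k_a(T₂) = k_a(T₁) · θ^(T₂−T₁) = 0.226 × 1.024^(12.6−20.0)
= 0.226 × 1.024^-7.40 = 0.226 × 0.8390 = 0.1896 d⁻¹.

k_a ≈ 0.190 d⁻¹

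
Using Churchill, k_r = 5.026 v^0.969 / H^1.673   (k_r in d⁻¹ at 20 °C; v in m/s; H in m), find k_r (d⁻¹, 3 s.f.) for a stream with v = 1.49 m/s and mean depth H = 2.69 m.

k_r = 5.026 × 1.49^0.969 / 2.69^1.673 = 5.026 × 1.472 / 5.236 = 1.413 d⁻¹.

k_r ≈ 1.41 d⁻¹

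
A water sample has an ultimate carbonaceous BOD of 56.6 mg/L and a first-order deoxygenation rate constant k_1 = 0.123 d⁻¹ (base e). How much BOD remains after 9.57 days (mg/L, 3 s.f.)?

L ≈ 17.4 mg/L

L_t = L₀ e^(−k_1 t) = 56.6 × e^(−0.123×9.57) = 56.6 × 0.3082 = 17.44 mg/L.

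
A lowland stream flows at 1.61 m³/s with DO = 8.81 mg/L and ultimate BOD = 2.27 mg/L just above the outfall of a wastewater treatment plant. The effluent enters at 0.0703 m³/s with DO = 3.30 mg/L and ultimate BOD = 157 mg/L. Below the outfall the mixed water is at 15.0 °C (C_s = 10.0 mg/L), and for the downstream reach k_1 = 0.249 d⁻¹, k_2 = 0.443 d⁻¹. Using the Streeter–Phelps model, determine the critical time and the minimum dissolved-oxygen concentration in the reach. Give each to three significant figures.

Mixed DO = (1.61×8.81 + 0.0703×3.30)/(1.61+0.0703) = 14.42/1.680 = 8.579 mg/L.
Mixed L₀ = (1.61×2.27 + 0.0703×157)/(1.680) = 14.69/1.680 = 8.744 mg/L.
Initial deficit D₀ = C_s − DO₀ = 10.0 − 8.579 = 1.421 mg/L.
t_c = (1/0.1940) ln[(0.443/0.249)(1 − 1.421×0.1940/(0.249×8.744))] = 5.155 × ln(1.554) = 2.272 d.
D_c = (0.249/0.443) × 8.744 × e^(−0.249×2.272) = 0.5621 × 8.744 × 0.5679 = 2.791 mg/L.
Minimum DO = 10.0 − 2.791 = 7.209 mg/L.

t_c ≈ 2.27 d; minimum DO ≈ 7.21 mg/L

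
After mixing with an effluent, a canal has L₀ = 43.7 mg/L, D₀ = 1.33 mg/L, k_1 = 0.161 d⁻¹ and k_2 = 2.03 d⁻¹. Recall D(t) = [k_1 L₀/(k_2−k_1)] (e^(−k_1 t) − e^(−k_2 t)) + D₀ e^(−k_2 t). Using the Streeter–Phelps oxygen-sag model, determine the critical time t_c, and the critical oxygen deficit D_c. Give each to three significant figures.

With k_2/k_1 = 12.61 and 1 − D₀(k_2−k_1)/(k_1 L₀) = 0.6467,
t_c = ln(12.61 × 0.6467) / (2.03 − 0.161) = ln(8.154) / 1.869 = 2.099/1.869 = 1.123 d.
L(t_c) = L₀ e^(−k_1 t_c) = 43.7 × 0.8346 = 36.47 mg/L, and at the critical point k_2 D_c = k_1 L, so D_c = (0.161/2.03) × 36.47 = 2.893 mg/L.

t_c ≈ 1.12 d; D_c ≈ 2.89 mg/L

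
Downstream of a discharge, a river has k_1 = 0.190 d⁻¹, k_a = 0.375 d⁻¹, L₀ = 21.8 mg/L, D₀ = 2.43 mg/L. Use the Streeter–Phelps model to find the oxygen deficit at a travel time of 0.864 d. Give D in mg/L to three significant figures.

k_1 L₀/(k_a−k_1) = 0.190×21.8/(0.375−0.190) = 4.142/0.1850 = 22.39 mg/L.
e^(−k_1 t) = e^(−0.190×0.8640) = 0.8486; e^(−k_a t) = e^(−0.375×0.8640) = 0.7233.
D = 22.39 × (0.8486 − 0.7233) + 2.43 × 0.7233 = 2.807 + 1.757 = 4.564 mg/L.

D ≈ 4.56 mg/L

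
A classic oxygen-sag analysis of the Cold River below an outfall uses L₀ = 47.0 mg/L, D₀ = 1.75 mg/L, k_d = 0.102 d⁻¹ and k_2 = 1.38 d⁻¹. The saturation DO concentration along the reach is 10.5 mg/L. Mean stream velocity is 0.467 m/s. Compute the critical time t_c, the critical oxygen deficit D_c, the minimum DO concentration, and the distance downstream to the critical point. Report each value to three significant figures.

t_c ≈ 1.55 d; D_c ≈ 2.97 mg/L; min DO ≈ 7.53 mg/L; x_c ≈ 62.4 km

At the critical point dD/dt = 0, so k_d L₀ e^(−k_d t) = k_2 D. Substituting D(t) from the Streeter–Phelps equation and solving for t gives
t_c = ln[(k_2/k_d)(1 − D₀(k_2−k_d)/(k_d L₀))] / (k_2−k_d).
Here k_2−k_d = 1.278 d⁻¹ and 1 − D₀(k_2−k_d)/(k_d L₀) = 1 − 1.75×1.278/(0.102×47.0) = 0.5335, so
t_c = ln(13.53 × 0.5335) / 1.278 = 1.977 / 1.278 = 1.547 d.
D_c = (k_d/k_2) L₀ e^(−k_d t_c) = (0.102/1.38) × 47.0 × e^(−0.102×1.547) = 0.07391 × 47.0 × 0.8541 = 2.967 mg/L.
Minimum DO = C_s − D_c = 10.5 − 2.967 = 7.533 mg/L.
x_c = v t_c = 0.467 m/s × 1.547 d × 86400 s/d = 62400 m ≈ 62.4 km.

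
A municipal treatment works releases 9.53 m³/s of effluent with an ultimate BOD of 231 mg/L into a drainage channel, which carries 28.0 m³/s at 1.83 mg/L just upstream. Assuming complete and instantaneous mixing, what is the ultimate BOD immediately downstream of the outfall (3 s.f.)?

60.0 mg/L

Flow-weighted mixing: C = (Q_r C_r + Q_w C_w)/(Q_r + Q_w)
= (28.0×1.83 + 9.53×231)/(28.0 + 9.53) = 2253/37.53 = 60.02 mg/L.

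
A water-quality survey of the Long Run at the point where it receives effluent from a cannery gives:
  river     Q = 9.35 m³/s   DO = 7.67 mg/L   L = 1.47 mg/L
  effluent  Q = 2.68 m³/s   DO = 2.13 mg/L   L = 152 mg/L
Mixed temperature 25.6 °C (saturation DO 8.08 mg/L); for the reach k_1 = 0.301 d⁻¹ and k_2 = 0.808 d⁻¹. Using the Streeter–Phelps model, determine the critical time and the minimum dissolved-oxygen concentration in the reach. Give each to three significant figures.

t_c ≈ 1.79 d; minimum DO ≈ 0.460 mg/L

Mixed DO = (9.35×7.67 + 2.68×2.13)/(9.35+2.68) = 77.42/12.03 = 6.436 mg/L.
Mixed L₀ = (9.35×1.47 + 2.68×152)/(12.03) = 421.1/12.03 = 35.00 mg/L.
Initial deficit D₀ = C_s − DO₀ = 8.08 − 6.436 = 1.644 mg/L.
t_c = (1/0.5070) ln[(0.808/0.301)(1 − 1.644×0.5070/(0.301×35.00))] = 1.972 × ln(2.472) = 1.785 d.
D_c = (0.301/0.808) × 35.00 × e^(−0.301×1.785) = 0.3725 × 35.00 × 0.5843 = 7.620 mg/L.
Minimum DO = 8.08 − 7.620 = 0.4604 mg/L.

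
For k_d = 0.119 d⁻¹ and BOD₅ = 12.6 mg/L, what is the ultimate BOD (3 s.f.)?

L₀ ≈ 28.1 mg/L

BOD₅ = L₀(1 − e^(−5k_d)) ⇒ L₀ = BOD₅ / (1 − e^(−5×0.119))
= 12.6 / (1 − 0.5516) = 12.6 / 0.4484 = 28.10 mg/L.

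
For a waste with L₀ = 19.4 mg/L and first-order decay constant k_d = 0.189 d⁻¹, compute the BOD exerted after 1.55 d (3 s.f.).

y ≈ 4.93 mg/L

y_t = L₀(1 − e^(−k_d t)) = 19.4 × (1 − e^(−0.189×1.55))
= 19.4 × (1 − 0.7461) = 19.4 × 0.2539 = 4.926 mg/L.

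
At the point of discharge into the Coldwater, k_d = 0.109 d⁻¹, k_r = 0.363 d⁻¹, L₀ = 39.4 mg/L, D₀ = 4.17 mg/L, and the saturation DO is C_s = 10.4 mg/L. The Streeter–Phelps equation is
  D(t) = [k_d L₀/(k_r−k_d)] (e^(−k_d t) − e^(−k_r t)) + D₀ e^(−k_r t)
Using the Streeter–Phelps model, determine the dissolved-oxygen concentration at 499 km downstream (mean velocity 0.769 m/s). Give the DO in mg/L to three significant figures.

DO ≈ 3.78 mg/L

Travel time t = x/v = 499 km / (0.769 m/s) = 499000 m / 0.769 m/s = 648900 s = 7.510 d.
k_d L₀/(k_r−k_d) = 0.109×39.4/(0.363−0.109) = 4.295/0.2540 = 16.91 mg/L.
e^(−k_d t) = e^(−0.109×7.510) = 0.4410; e^(−k_r t) = e^(−0.363×7.510) = 0.06546.
D = 16.91 × (0.4410 − 0.06546) + 4.17 × 0.06546 = 6.350 + 0.2730 = 6.623 mg/L.
DO = C_s − D = 10.4 − 6.623 = 3.777 mg/L.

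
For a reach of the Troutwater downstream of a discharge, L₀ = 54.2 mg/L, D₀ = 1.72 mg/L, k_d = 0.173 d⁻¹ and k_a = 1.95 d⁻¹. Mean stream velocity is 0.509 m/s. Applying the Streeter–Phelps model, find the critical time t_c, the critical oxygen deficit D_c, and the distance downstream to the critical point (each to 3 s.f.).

t_c ≈ 1.14 d; D_c ≈ 3.95 mg/L; x_c ≈ 50.2 km

t_c = [1/(k_a−k_d)] ln[(k_a/k_d)(1 − D₀(k_a−k_d)/(k_d L₀))]
= [1/(1.95−0.173)] ln[(1.95/0.173)(1 − 1.72×1.777/(0.173×54.2))]
= (1/1.777) ln[11.27 × 0.6740] = 0.5627 × ln(7.598) = 0.5627 × 2.028 = 1.141 d.
L(t_c) = L₀ e^(−k_d t_c) = 54.2 × 0.8208 = 44.49 mg/L, and at the critical point k_a D_c = k_d L, so D_c = (0.173/1.95) × 44.49 = 3.947 mg/L.
x_c = v t_c = 0.509 m/s × 1.141 d × 86400 s/d = 50180 m ≈ 50.2 km.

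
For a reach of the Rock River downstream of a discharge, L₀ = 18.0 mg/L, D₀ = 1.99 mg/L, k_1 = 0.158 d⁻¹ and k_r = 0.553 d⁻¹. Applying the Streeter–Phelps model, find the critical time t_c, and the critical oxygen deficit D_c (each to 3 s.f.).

t_c = [1/(k_r−k_1)] ln[(k_r/k_1)(1 − D₀(k_r−k_1)/(k_1 L₀))]
= [1/(0.553−0.158)] ln[(0.553/0.158)(1 − 1.99×0.3950/(0.158×18.0))]
= (1/0.3950) ln[3.500 × 0.7236] = 2.532 × ln(2.533) = 2.532 × 0.9293 = 2.353 d.
L(t_c) = L₀ e^(−k_1 t_c) = 18.0 × 0.6896 = 12.41 mg/L, and at the critical point k_r D_c = k_1 L, so D_c = (0.158/0.553) × 12.41 = 3.546 mg/L.

t_c ≈ 2.35 d; D_c ≈ 3.55 mg/L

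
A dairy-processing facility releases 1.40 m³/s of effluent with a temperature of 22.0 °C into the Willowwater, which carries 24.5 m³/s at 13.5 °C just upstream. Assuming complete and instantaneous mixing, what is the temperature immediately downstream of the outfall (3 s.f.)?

14.0 °C

Flow-weighted mixing: C = (Q_r C_r + Q_w C_w)/(Q_r + Q_w)
= (24.5×13.5 + 1.40×22.0)/(24.5 + 1.40) = 361.6/25.90 = 13.96 °C.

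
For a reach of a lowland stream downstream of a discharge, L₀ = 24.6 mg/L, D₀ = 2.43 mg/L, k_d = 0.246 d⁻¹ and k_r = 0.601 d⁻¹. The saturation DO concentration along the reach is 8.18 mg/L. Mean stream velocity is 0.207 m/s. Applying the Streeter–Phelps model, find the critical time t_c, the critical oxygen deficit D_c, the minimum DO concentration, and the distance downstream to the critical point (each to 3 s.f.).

t_c ≈ 2.08 d; D_c ≈ 6.03 mg/L; min DO ≈ 2.15 mg/L; x_c ≈ 37.3 km

With k_r/k_d = 2.443 and 1 − D₀(k_r−k_d)/(k_d L₀) = 0.8575,
t_c = ln(2.443 × 0.8575) / (0.601 − 0.246) = ln(2.095) / 0.3550 = 0.7395/0.3550 = 2.083 d.
D_c = (k_d/k_r) L₀ e^(−k_d t_c) = (0.246/0.601) × 24.6 × e^(−0.246×2.083) = 0.4093 × 24.6 × 0.5990 = 6.032 mg/L.
Minimum DO = C_s − D_c = 8.18 − 6.032 = 2.148 mg/L.
x_c = v t_c = 0.207 m/s × 2.083 d × 86400 s/d = 37250 m ≈ 37.3 km.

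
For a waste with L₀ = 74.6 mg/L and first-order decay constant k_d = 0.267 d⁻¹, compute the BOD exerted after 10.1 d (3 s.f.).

y_t = L₀(1 − e^(−k_d t)) = 74.6 × (1 − e^(−0.267×10.1))
= 74.6 × (1 − 0.06743) = 74.6 × 0.9326 = 69.57 mg/L.

y ≈ 69.6 mg/L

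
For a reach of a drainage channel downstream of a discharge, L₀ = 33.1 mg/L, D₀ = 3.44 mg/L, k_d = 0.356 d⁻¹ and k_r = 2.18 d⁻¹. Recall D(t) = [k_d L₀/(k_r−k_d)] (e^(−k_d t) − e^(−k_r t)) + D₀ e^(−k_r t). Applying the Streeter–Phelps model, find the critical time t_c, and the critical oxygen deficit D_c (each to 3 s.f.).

t_c = [1/(k_r−k_d)] ln[(k_r/k_d)(1 − D₀(k_r−k_d)/(k_d L₀))]
= [1/(2.18−0.356)] ln[(2.18/0.356)(1 − 3.44×1.824/(0.356×33.1))]
= (1/1.824) ln[6.124 × 0.4675] = 0.5482 × ln(2.863) = 0.5482 × 1.052 = 0.5767 d.
L(t_c) = L₀ e^(−k_d t_c) = 33.1 × 0.8144 = 26.96 mg/L, and at the critical point k_r D_c = k_d L, so D_c = (0.356/2.18) × 26.96 = 4.402 mg/L.

t_c ≈ 0.577 d; D_c ≈ 4.40 mg/L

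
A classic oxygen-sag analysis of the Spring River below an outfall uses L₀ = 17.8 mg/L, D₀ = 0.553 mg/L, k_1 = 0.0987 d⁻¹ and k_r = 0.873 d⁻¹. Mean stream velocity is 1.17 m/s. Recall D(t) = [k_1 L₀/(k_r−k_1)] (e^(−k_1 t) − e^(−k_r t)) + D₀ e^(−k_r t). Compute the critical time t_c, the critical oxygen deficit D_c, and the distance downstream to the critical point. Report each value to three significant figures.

At the critical point dD/dt = 0, so k_1 L₀ e^(−k_1 t) = k_r D. Substituting D(t) from the Streeter–Phelps equation and solving for t gives
t_c = ln[(k_r/k_1)(1 − D₀(k_r−k_1)/(k_1 L₀))] / (k_r−k_1).
Here k_r−k_1 = 0.7743 d⁻¹ and 1 − D₀(k_r−k_1)/(k_1 L₀) = 1 − 0.553×0.7743/(0.0987×17.8) = 0.7563, so
t_c = ln(8.845 × 0.7563) / 0.7743 = 1.901 / 0.7743 = 2.454 d.
D_c = (k_1/k_r) L₀ e^(−k_1 t_c) = (0.0987/0.873) × 17.8 × e^(−0.0987×2.454) = 0.1131 × 17.8 × 0.7849 = 1.579 mg/L.
x_c = v t_c = 1.17 m/s × 2.454 d × 86400 s/d = 248100 m ≈ 248 km.

t_c ≈ 2.45 d; D_c ≈ 1.58 mg/L; x_c ≈ 248 km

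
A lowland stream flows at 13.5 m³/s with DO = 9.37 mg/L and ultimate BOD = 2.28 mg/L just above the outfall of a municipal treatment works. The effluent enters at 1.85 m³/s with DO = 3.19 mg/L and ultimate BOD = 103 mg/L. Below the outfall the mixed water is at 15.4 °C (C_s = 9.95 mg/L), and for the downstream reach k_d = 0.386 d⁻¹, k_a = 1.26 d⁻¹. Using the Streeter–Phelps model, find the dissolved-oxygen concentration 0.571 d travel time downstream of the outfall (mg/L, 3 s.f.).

Mixed DO = (13.5×9.37 + 1.85×3.19)/(13.5+1.85) = 132.4/15.35 = 8.625 mg/L.
Mixed L₀ = (13.5×2.28 + 1.85×103)/(15.35) = 221.3/15.35 = 14.42 mg/L.
Initial deficit D₀ = C_s − DO₀ = 9.95 − 8.625 = 1.325 mg/L.
D(0.571) = [0.386×14.42/(1.26−0.386)](e^(−0.386×0.571) − e^(−1.26×0.571)) + 1.325 e^(−1.26×0.571)
= 6.368 × (0.8022 − 0.4870) + 1.325 × 0.4870 = 2.652 mg/L.
DO = 9.95 − 2.652 = 7.298 mg/L.

DO ≈ 7.30 mg/L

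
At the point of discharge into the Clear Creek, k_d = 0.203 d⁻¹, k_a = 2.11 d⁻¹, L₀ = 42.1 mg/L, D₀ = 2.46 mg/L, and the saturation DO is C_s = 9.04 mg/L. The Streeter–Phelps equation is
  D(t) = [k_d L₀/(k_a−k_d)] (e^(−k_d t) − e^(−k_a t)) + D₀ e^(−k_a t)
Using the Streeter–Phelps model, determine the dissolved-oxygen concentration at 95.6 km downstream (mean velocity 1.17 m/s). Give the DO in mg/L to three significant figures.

Travel time t = x/v = 95.6 km / (1.17 m/s) = 95600 m / 1.17 m/s = 81710 s = 0.9457 d.
k_d L₀/(k_a−k_d) = 0.203×42.1/(2.11−0.203) = 8.546/1.907 = 4.482 mg/L.
e^(−k_d t) = e^(−0.203×0.9457) = 0.8253; e^(−k_a t) = e^(−2.11×0.9457) = 0.1360.
D = 4.482 × (0.8253 − 0.1360) + 2.46 × 0.1360 = 3.089 + 0.3344 = 3.424 mg/L.
DO = C_s − D = 9.04 − 3.424 = 5.616 mg/L.

DO ≈ 5.62 mg/L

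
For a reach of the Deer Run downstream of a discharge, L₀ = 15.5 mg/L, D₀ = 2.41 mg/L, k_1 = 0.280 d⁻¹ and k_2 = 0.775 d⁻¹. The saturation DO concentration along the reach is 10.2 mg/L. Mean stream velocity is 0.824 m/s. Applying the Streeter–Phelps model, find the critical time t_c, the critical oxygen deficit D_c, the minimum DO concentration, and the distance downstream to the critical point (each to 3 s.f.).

t_c ≈ 1.41 d; D_c ≈ 3.78 mg/L; min DO ≈ 6.42 mg/L; x_c ≈ 100 km

t_c = [1/(k_2−k_1)] ln[(k_2/k_1)(1 − D₀(k_2−k_1)/(k_1 L₀))]
= [1/(0.775−0.280)] ln[(0.775/0.280)(1 − 2.41×0.4950/(0.280×15.5))]
= (1/0.4950) ln[2.768 × 0.7251] = 2.020 × ln(2.007) = 2.020 × 0.6967 = 1.407 d.
L(t_c) = L₀ e^(−k_1 t_c) = 15.5 × 0.6743 = 10.45 mg/L, and at the critical point k_2 D_c = k_1 L, so D_c = (0.280/0.775) × 10.45 = 3.776 mg/L.
Minimum DO = C_s − D_c = 10.2 − 3.776 = 6.424 mg/L.
x_c = v t_c = 0.824 m/s × 1.407 d × 86400 s/d = 100200 m ≈ 100 km.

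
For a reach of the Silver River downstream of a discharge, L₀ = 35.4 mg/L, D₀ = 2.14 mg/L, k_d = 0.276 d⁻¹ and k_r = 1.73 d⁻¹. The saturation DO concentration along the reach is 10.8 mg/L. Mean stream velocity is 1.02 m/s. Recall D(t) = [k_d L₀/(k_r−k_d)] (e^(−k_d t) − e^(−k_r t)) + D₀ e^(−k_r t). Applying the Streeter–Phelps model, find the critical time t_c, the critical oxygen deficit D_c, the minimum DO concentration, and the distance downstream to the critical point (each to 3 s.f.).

t_c ≈ 0.999 d; D_c ≈ 4.29 mg/L; min DO ≈ 6.51 mg/L; x_c ≈ 88.0 km

t_c = [1/(k_r−k_d)] ln[(k_r/k_d)(1 − D₀(k_r−k_d)/(k_d L₀))]
= [1/(1.73−0.276)] ln[(1.73/0.276)(1 − 2.14×1.454/(0.276×35.4))]
= (1/1.454) ln[6.268 × 0.6815] = 0.6878 × ln(4.272) = 0.6878 × 1.452 = 0.9987 d.
L(t_c) = L₀ e^(−k_d t_c) = 35.4 × 0.7591 = 26.87 mg/L, and at the critical point k_r D_c = k_d L, so D_c = (0.276/1.73) × 26.87 = 4.287 mg/L.
Minimum DO = C_s − D_c = 10.8 − 4.287 = 6.513 mg/L.
x_c = v t_c = 1.02 m/s × 0.9987 d × 86400 s/d = 88010 m ≈ 88.0 km.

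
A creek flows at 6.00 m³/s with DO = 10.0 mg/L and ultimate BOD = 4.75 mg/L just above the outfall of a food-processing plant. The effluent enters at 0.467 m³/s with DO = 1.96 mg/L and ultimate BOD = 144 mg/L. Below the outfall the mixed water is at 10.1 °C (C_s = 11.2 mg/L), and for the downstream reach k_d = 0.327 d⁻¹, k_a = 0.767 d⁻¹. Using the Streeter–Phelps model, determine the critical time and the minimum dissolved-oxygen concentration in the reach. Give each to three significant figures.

t_c ≈ 1.54 d; minimum DO ≈ 7.38 mg/L

Mixed DO = (6.00×10.0 + 0.467×1.96)/(6.00+0.467) = 60.92/6.467 = 9.419 mg/L.
Mixed L₀ = (6.00×4.75 + 0.467×144)/(6.467) = 95.75/6.467 = 14.81 mg/L.
Initial deficit D₀ = C_s − DO₀ = 11.2 − 9.419 = 1.781 mg/L.
t_c = (1/0.4400) ln[(0.767/0.327)(1 − 1.781×0.4400/(0.327×14.81))] = 2.273 × ln(1.966) = 1.536 d.
D_c = (0.327/0.767) × 14.81 × e^(−0.327×1.536) = 0.4263 × 14.81 × 0.6051 = 3.819 mg/L.
Minimum DO = 11.2 − 3.819 = 7.381 mg/L.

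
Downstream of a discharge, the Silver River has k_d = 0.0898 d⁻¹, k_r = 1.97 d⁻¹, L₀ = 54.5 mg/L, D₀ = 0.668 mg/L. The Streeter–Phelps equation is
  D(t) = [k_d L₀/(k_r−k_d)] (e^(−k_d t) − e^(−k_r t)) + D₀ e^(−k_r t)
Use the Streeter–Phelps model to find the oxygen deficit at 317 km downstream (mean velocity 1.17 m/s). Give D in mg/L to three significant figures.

Travel time t = x/v = 317 km / (1.17 m/s) = 317000 m / 1.17 m/s = 270900 s = 3.136 d.
k_d L₀/(k_r−k_d) = 0.0898×54.5/(1.97−0.0898) = 4.894/1.880 = 2.603 mg/L.
e^(−k_d t) = e^(−0.0898×3.136) = 0.7546; e^(−k_r t) = e^(−1.97×3.136) = 0.002075.
D = 2.603 × (0.7546 − 0.002075) + 0.668 × 0.002075 = 1.959 + 0.001386 = 1.960 mg/L.

D ≈ 1.96 mg/L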